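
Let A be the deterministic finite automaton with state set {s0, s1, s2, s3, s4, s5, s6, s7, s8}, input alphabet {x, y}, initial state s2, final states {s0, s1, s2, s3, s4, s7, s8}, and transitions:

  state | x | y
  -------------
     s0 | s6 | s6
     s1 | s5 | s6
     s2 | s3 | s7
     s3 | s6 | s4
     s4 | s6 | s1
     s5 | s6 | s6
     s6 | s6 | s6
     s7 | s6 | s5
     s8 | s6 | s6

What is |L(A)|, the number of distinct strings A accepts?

The useful subgraph on states {s1, s2, s3, s4, s7} is acyclic, so L(A) is finite; the longest accepting path visits 4 useful states, giving maximum string length 3.
Counting accepting paths from s2 by length: 1 of length 0, 2 of length 1, 1 of length 2, 1 of length 3. Total 5.

5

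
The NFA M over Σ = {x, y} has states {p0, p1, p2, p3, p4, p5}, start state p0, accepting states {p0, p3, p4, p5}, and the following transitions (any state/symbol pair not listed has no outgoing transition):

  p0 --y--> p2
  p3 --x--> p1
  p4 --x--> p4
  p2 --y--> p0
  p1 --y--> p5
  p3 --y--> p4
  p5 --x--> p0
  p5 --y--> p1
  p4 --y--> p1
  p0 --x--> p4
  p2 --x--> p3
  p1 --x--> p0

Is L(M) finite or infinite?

infinite

State p0 is reachable from the start and can reach an accepting state, and it lies on the cycle p0 → p2 → p0.
Traversing that cycle any number of times yields accepted strings of unbounded length, so the language is infinite.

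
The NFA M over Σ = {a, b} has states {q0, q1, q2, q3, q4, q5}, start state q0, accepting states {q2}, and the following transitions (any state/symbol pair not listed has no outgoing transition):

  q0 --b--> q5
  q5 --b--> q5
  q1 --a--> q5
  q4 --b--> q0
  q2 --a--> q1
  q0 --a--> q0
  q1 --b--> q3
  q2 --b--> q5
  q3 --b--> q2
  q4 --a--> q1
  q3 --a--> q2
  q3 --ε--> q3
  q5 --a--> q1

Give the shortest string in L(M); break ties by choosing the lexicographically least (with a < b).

baba

A breadth-first search from q0 reaches an accepting state first via the path q0 → q5 → q1 → q3 → q2 on input baba.
No string of length < 4 is accepted (BFS exhausts all shorter strings without reaching an accepting state), and baba is the lexicographically least accepting string of length 4.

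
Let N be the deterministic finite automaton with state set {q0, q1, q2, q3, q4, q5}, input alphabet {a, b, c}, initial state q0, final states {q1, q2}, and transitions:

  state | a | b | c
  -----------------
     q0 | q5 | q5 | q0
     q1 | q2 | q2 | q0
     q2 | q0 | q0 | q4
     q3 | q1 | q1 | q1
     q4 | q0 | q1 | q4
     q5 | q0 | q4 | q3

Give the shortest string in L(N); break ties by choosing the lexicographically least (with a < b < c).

A breadth-first search from q0 reaches an accepting state first via the path q0 → q5 → q4 → q1 on input abb.
No string of length < 3 is accepted (BFS exhausts all shorter strings without reaching an accepting state), and abb is the lexicographically least accepting string of length 3.

abb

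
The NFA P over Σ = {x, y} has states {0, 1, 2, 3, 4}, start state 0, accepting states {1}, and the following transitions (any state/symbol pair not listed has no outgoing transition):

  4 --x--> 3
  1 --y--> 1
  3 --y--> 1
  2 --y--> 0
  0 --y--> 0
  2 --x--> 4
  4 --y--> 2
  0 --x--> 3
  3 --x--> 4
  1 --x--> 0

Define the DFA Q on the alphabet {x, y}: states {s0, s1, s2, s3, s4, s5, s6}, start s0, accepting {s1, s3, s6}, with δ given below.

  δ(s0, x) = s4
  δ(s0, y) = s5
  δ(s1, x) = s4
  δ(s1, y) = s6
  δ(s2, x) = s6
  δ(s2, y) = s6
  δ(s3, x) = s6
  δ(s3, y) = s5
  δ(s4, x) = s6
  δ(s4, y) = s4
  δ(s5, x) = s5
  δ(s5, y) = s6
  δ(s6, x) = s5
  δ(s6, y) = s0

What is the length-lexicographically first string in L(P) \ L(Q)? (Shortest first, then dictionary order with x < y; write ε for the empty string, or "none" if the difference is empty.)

xy

The string xy is accepted by P but not by Q.
No shorter string lies in the difference, and xy is the lexicographically first length-2 string in L(P) \ L(Q).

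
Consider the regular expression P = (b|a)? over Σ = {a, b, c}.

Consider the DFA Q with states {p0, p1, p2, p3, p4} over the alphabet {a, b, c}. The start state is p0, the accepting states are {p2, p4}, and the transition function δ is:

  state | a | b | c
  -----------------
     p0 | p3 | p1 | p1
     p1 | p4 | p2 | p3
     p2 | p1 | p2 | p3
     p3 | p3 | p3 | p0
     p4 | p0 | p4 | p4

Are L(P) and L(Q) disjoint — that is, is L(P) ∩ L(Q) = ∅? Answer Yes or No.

Yes

Converting the expression P to a DFA (subset construction, then merging equivalent states) gives the minimal DFA with states {r0, r1, r2}, start state r0, accepting states {r0, r1} and transitions r0: a→r1, b→r1, c→r2; r1: a→r2, b→r2, c→r2; r2: a→r2, b→r2, c→r2.
Exploring the product automaton P × Q from the start pair (r0, p0), following both machines on each input symbol, reaches 8 state pairs: (r0, p0), (r1, p3), (r1, p1), (r2, p1), (r2, p3), (r2, p0), (r2, p4), (r2, p2).
P accepts in {r0, r1} and Q accepts in {p2, p4}; no reachable pair has both components accepting, so no string drives both machines to acceptance simultaneously and L(P) ∩ L(Q) = ∅.
So no string is accepted by both, and the intersection is empty.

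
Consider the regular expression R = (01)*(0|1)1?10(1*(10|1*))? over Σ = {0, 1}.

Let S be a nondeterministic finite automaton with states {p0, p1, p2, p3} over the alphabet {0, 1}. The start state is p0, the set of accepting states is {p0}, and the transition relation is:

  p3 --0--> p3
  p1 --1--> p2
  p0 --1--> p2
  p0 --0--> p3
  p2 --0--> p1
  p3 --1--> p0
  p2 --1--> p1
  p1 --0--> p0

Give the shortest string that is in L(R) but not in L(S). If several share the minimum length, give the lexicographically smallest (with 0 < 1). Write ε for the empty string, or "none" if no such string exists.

010

The string 010 is accepted by R but not by S.
No shorter string lies in the difference, and 010 is the lexicographically first length-3 string in L(R) \ L(S).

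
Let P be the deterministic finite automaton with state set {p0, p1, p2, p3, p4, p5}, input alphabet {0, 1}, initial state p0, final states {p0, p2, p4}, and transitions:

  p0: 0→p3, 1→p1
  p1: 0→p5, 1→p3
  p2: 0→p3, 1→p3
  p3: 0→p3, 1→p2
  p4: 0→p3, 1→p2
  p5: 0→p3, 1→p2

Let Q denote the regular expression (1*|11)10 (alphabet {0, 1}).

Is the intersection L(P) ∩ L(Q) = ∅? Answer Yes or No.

Yes

Converting the expression Q to a DFA (subset construction, then merging equivalent states) gives the minimal DFA with states {q0, q1, q2, q3}, start state q0, accepting states {q3} and transitions q0: 0→q1, 1→q2; q1: 0→q1, 1→q1; q2: 0→q3, 1→q2; q3: 0→q1, 1→q1.
Exploring the product automaton P × Q from the start pair (p0, q0), following both machines on each input symbol, reaches 8 state pairs: (p0, q0), (p3, q1), (p1, q2), (p2, q1), (p5, q3), (p3, q2), (p3, q3), (p2, q2).
P accepts in {p0, p2, p4} and Q accepts in {q3}; no reachable pair has both components accepting, so no string drives both machines to acceptance simultaneously and L(P) ∩ L(Q) = ∅.
So no string is accepted by both, and the intersection is empty.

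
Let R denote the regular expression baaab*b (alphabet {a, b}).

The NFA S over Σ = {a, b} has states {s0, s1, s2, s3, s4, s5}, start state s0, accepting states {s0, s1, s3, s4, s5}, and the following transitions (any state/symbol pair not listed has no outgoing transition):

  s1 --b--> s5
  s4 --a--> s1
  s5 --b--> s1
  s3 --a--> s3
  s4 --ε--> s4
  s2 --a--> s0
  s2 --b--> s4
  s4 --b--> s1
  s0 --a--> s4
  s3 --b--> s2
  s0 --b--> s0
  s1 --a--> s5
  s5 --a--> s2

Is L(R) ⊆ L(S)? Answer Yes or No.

Yes

Converting the expression R to a DFA (subset construction, then merging equivalent states) gives the minimal DFA with states {r0, r1, r2, r3, r4, r5, r6}, start state r0, accepting states {r6} and transitions r0: a→r1, b→r2; r1: a→r1, b→r1; r2: a→r3, b→r1; r3: a→r4, b→r1; r4: a→r5, b→r1; r5: a→r1, b→r6; r6: a→r1, b→r6.
Exploring the product automaton R × S from the start pair (r0, s0), following both machines on each input symbol, reaches 12 state pairs: (r0, s0), (r1, s4), (r2, s0), (r1, s1), (r3, s4), (r1, s0), (r1, s5), (r4, s1), (r1, s2), (r5, s5), (r6, s1), (r6, s5).
R accepts in {r6} and S accepts in {s0, s1, s3, s4, s5}. The reachable pairs whose R-component is accepting are (r6, s1), (r6, s5); in each of them the S-component is accepting too, so the product for L(R) \ L(S) (R-component accepting, S-component rejecting) has no reachable accepting pair and the difference is empty.
Hence every string in L(R) is also in L(S).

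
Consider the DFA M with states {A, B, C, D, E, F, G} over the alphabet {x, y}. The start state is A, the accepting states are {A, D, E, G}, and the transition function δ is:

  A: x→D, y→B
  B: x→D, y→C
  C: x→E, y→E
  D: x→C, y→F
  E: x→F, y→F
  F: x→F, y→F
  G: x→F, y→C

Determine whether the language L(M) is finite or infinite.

The useful states (reachable from A and able to reach an accepting state) are {A, B, C, D, E}.
Restricted to these states the transition graph has no cycle, so every accepting path has bounded length and L is finite.

finite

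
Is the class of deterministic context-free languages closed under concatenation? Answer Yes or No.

Take L₁ = {ε, c} (finite, hence regular and DCFL) and L₂ = {c aⁿbⁿ : n≥0} ∪ {cc aⁿb²ⁿ : n≥0} (a DCFL: the number of leading c's tells the DPDA whether to pop one stack symbol per b or per two b's). Then L₁L₂ ∩ cca⁺b* = {cc aⁿbⁿ : n≥1} ∪ {cc aⁿb²ⁿ : n≥1}. If L₁L₂ were a DCFL, so would be this intersection with a regular set, and a DPDA for it started from its configuration after reading cc would accept {aⁿbⁿ : n≥1} ∪ {aⁿb²ⁿ : n≥1}, which no deterministic PDA accepts (a DPDA for it would have a single run on aⁿb²ⁿ, accepting after the prefix aⁿbⁿ and accepting again after n more b's; an ordinary PDA that simulates it on a's and b's and, at any moment when it is accepting, may switch to reading only a fresh letter d while feeding each d to the simulation as a b, would accept aⁱbʲdᵏ (k≥1) exactly when both aⁱbʲ and aⁱbʲ⁺ᵏ are in the language, i.e. its language intersected with the regular set a*b*d⁺ would be exactly {aⁿbⁿdⁿ : n≥1} — impossible, since context-free languages are closed under intersection with regular sets and {aⁿbⁿdⁿ} is not context-free). Hence L₁L₂ is not a DCFL.

No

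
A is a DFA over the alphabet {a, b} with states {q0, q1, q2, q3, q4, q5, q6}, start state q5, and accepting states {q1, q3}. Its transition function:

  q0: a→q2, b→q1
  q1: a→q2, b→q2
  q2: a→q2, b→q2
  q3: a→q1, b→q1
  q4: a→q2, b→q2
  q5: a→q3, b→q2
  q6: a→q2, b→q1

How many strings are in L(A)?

3

The useful subgraph on states {q1, q3, q5} is acyclic, so L(A) is finite; the longest accepting path visits 3 useful states, giving maximum string length 2.
Counting accepting paths from q5 by length: 1 of length 1, 2 of length 2. Total 3.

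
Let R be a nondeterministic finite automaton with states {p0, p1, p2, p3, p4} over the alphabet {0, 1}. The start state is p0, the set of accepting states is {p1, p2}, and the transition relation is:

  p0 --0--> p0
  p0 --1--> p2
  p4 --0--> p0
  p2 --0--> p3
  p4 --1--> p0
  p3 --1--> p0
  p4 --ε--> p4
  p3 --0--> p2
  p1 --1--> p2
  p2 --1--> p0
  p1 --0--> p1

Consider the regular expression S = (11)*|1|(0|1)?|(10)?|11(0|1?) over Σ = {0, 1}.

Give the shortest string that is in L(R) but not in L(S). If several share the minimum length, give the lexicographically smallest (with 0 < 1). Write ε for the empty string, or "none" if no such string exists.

01

The string 01 is accepted by R but not by S.
No shorter string lies in the difference, and 01 is the lexicographically first length-2 string in L(R) \ L(S).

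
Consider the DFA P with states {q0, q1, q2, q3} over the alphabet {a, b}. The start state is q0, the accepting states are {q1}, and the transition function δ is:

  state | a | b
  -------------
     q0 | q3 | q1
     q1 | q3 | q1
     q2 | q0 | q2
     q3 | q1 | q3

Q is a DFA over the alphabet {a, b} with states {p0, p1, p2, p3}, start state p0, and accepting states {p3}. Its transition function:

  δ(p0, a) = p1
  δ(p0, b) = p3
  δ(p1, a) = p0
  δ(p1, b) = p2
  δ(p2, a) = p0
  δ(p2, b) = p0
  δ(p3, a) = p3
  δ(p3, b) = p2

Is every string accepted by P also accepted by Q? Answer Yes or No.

The string aa is in L(P) but not in L(Q).
So L(P) ⊄ L(Q).

No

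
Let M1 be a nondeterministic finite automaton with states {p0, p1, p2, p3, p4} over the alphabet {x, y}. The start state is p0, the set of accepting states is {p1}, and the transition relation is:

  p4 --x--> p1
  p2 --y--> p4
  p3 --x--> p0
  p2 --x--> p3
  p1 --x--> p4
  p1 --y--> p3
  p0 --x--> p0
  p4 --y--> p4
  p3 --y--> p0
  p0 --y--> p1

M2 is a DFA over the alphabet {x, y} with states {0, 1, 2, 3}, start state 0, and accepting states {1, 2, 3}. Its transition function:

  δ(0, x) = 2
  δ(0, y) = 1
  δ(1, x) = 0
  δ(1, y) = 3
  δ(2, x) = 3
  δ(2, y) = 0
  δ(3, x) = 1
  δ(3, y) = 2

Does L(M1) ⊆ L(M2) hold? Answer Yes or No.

The string xy is in L(M1) but not in L(M2).
So L(M1) ⊄ L(M2).

No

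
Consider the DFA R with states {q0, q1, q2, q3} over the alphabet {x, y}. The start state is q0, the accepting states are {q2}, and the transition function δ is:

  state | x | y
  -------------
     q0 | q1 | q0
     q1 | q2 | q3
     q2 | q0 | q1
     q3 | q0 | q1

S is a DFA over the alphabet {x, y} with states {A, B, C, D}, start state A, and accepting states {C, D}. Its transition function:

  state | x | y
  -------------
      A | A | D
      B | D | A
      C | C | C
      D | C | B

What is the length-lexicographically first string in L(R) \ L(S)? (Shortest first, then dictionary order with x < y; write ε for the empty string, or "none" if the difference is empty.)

The string xx is accepted by R but not by S.
No shorter string lies in the difference, and xx is the lexicographically first length-2 string in L(R) \ L(S).

xx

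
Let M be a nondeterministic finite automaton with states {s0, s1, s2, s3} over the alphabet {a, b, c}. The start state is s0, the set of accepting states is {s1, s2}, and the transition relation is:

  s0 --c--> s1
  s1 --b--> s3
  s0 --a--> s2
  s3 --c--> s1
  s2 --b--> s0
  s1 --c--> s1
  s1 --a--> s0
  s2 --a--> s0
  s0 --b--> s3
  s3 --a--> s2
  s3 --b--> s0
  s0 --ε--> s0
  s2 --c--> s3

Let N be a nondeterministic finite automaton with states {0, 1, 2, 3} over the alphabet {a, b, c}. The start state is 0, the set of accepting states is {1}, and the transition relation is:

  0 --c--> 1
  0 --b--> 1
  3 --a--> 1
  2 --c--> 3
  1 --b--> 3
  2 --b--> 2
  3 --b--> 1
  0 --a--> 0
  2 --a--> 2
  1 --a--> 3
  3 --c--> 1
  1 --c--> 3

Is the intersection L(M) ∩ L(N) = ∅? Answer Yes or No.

No

The string c is accepted by both M and N.
Hence L(M) ∩ L(N) ≠ ∅.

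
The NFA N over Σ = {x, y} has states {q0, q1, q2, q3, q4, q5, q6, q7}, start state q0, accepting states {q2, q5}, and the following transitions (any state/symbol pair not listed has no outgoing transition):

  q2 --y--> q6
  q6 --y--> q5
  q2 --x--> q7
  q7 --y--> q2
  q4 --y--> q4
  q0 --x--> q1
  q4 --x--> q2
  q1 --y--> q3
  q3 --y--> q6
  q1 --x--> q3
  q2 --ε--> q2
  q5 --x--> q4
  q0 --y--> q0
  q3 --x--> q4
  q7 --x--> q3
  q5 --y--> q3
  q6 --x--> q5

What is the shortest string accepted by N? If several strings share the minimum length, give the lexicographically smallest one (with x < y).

A breadth-first search from q0 reaches an accepting state first via the path q0 → q1 → q3 → q4 → q2 on input xxxx.
No string of length < 4 is accepted (BFS exhausts all shorter strings without reaching an accepting state), and xxxx is the lexicographically least accepting string of length 4.

xxxx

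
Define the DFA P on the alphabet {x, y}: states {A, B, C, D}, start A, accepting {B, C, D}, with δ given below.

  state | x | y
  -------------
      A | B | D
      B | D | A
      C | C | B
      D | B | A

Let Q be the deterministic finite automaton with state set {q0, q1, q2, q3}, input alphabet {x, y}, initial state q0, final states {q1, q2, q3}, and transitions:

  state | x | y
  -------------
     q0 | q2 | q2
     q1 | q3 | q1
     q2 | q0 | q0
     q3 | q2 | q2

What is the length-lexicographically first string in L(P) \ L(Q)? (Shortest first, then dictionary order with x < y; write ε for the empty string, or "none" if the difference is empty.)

xx

The string xx is accepted by P but not by Q.
No shorter string lies in the difference, and xx is the lexicographically first length-2 string in L(P) \ L(Q).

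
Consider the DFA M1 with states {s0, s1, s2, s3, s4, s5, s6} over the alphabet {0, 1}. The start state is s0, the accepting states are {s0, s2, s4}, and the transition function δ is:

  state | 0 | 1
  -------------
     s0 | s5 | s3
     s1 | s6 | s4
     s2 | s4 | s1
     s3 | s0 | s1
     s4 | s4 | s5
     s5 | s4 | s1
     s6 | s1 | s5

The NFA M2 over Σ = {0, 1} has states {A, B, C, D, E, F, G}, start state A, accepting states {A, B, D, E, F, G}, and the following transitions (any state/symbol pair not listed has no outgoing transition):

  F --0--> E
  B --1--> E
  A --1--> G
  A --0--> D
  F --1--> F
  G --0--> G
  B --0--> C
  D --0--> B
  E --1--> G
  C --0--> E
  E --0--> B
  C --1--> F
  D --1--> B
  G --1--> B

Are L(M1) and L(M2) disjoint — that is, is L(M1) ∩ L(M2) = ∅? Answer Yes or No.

The empty string ε is accepted by both M1 and M2.
Hence L(M1) ∩ L(M2) ≠ ∅.

No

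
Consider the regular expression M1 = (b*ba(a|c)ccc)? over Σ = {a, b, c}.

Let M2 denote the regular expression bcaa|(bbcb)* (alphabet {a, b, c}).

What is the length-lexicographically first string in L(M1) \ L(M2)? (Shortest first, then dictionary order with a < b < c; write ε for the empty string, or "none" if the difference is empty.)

The string baaccc is accepted by M1 but not by M2.
No shorter string lies in the difference, and baaccc is the lexicographically first length-6 string in L(M1) \ L(M2).

baaccc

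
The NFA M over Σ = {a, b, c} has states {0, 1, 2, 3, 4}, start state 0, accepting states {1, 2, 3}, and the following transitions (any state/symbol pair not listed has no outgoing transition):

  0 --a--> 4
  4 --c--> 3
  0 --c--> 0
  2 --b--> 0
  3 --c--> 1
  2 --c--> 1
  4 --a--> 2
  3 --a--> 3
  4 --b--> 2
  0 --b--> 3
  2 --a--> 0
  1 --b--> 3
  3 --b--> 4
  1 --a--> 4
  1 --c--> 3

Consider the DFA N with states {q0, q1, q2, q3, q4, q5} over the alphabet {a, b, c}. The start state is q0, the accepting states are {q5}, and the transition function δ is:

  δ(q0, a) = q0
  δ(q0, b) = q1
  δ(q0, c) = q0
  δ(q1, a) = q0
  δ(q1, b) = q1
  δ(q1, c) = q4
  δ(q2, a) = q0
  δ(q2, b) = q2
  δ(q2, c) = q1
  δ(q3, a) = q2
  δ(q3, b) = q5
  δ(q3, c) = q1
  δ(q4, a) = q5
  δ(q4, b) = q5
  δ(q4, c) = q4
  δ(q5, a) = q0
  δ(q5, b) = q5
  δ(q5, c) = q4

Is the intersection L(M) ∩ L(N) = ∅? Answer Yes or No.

The string bcb is accepted by both M and N.
Hence L(M) ∩ L(N) ≠ ∅.

No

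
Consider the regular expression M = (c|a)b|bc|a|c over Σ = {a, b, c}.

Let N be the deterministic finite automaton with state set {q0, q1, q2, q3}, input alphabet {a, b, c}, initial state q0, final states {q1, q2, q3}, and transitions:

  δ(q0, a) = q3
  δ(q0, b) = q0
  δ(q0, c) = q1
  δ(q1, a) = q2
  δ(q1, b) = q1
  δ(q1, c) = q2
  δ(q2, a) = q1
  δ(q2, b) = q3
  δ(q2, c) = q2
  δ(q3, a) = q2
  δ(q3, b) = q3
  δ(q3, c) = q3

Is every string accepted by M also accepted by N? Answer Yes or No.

Yes

Converting the expression M to a DFA (subset construction, then merging equivalent states) gives the minimal DFA with states {m0, m1, m2, m3, m4}, start state m0, accepting states {m1, m4} and transitions m0: a→m1, b→m2, c→m1; m1: a→m3, b→m4, c→m3; m2: a→m3, b→m3, c→m4; m3: a→m3, b→m3, c→m3; m4: a→m3, b→m3, c→m3.
Exploring the product automaton M × N from the start pair (m0, q0), following both machines on each input symbol, reaches 10 state pairs: (m0, q0), (m1, q3), (m2, q0), (m1, q1), (m3, q2), (m4, q3), (m3, q3), (m3, q0), (m4, q1), (m3, q1).
M accepts in {m1, m4} and N accepts in {q1, q2, q3}. The reachable pairs whose M-component is accepting are (m1, q3), (m1, q1), (m4, q3), (m4, q1); in each of them the N-component is accepting too, so the product for L(M) \ L(N) (M-component accepting, N-component rejecting) has no reachable accepting pair and the difference is empty.
Hence every string in L(M) is also in L(N).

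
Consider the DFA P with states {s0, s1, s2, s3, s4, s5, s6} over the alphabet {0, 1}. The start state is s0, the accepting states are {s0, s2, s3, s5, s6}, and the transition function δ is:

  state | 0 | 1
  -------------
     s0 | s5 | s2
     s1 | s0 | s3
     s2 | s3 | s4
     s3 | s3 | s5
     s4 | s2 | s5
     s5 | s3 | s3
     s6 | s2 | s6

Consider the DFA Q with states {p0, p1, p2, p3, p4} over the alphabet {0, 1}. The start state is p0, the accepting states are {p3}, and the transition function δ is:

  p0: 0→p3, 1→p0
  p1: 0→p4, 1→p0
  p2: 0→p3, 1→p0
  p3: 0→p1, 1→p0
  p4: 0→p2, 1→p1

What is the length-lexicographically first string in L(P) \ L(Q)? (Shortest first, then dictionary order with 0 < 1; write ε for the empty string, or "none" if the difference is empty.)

The empty string ε is accepted by P but not by Q.
Since ε is the unique shortest string, it is the required witness.

ε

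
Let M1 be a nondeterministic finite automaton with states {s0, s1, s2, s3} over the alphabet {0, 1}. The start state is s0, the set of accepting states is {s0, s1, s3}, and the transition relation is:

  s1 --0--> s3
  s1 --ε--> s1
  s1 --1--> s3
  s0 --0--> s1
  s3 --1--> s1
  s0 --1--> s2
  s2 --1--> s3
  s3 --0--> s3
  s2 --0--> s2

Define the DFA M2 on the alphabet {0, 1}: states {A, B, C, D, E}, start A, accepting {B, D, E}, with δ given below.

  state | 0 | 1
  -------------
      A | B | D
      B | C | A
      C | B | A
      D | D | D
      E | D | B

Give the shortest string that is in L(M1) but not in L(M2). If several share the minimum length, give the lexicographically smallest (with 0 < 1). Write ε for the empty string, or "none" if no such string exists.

ε

The empty string ε is accepted by M1 but not by M2.
Since ε is the unique shortest string, it is the required witness.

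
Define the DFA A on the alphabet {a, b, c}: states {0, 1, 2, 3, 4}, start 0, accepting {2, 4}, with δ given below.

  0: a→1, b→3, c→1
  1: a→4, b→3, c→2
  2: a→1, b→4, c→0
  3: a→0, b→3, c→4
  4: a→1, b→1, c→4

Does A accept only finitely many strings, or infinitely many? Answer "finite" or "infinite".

State 0 is reachable from the start and can reach an accepting state, and it lies on the cycle 0 → 1 → 2 → 0.
Traversing that cycle any number of times yields accepted strings of unbounded length, so the language is infinite.

infinite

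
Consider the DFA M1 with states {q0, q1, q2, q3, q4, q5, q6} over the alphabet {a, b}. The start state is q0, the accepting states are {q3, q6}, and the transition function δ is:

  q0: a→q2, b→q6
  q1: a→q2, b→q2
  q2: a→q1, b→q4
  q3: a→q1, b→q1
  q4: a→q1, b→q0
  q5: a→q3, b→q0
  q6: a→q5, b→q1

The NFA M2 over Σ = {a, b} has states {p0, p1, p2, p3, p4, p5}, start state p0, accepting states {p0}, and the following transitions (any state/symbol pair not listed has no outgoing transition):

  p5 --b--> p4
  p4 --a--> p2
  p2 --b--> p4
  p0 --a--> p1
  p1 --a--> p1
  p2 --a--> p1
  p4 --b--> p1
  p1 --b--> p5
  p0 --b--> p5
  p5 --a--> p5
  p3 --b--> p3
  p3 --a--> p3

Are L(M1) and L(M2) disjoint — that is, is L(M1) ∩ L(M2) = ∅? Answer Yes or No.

Exploring the product automaton M1 × M2 from the start pair (q0, p0), following both machines on each input symbol, reaches 23 state pairs: (q0, p0), (q2, p1), (q6, p5), (q1, p1), (q4, p5), (q5, p5), (q1, p4), (q2, p5), (q1, p5), (q0, p4), (q3, p5), (q2, p2), (q4, p4), (q2, p4), (q6, p1), (q1, p2), (q0, p1), (q4, p1), (q5, p1), (q0, p5), (q3, p1), (q6, p4), (q5, p2).
M1 accepts in {q3, q6} and M2 accepts in {p0}; no reachable pair has both components accepting, so no string drives both machines to acceptance simultaneously and L(M1) ∩ L(M2) = ∅.
So no string is accepted by both, and the intersection is empty.

Yes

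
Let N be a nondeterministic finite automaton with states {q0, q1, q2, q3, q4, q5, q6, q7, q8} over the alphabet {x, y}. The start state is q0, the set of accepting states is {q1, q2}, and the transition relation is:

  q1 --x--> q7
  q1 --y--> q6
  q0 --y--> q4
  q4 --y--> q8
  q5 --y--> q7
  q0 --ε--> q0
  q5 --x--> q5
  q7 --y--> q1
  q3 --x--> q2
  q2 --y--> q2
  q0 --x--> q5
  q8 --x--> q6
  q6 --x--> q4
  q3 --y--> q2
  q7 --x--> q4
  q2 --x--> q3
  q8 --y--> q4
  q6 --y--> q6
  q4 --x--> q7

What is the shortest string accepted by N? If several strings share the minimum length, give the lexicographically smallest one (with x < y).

xyy

A breadth-first search from q0 reaches an accepting state first via the path q0 → q5 → q7 → q1 on input xyy.
No string of length < 3 is accepted (BFS exhausts all shorter strings without reaching an accepting state), and xyy is the lexicographically least accepting string of length 3.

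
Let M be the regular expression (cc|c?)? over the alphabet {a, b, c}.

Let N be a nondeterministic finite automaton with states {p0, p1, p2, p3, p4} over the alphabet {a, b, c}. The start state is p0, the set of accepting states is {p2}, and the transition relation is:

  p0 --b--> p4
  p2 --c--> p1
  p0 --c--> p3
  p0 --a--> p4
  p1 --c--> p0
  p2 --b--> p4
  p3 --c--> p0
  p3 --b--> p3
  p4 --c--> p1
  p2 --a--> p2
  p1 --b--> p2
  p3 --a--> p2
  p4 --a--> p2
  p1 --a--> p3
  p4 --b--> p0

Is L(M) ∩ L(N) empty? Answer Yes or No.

Yes

Converting the expression M to a DFA (subset construction, then merging equivalent states) gives the minimal DFA with states {m0, m1, m2, m3}, start state m0, accepting states {m0, m2, m3} and transitions m0: a→m1, b→m1, c→m2; m1: a→m1, b→m1, c→m1; m2: a→m1, b→m1, c→m3; m3: a→m1, b→m1, c→m1.
Exploring the product automaton M × N from the start pair (m0, p0), following both machines on each input symbol, reaches 8 state pairs: (m0, p0), (m1, p4), (m2, p3), (m1, p2), (m1, p0), (m1, p1), (m1, p3), (m3, p0).
M accepts in {m0, m2, m3} and N accepts in {p2}; no reachable pair has both components accepting, so no string drives both machines to acceptance simultaneously and L(M) ∩ L(N) = ∅.
So no string is accepted by both, and the intersection is empty.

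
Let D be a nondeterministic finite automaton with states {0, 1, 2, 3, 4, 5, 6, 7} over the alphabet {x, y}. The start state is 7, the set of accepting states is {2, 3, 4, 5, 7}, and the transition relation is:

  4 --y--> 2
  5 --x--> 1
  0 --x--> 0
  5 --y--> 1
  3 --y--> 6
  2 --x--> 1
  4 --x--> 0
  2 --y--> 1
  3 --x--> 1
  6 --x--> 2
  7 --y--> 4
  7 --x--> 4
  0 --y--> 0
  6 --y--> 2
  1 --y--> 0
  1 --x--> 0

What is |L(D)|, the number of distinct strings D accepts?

The useful subgraph on states {2, 4, 7} is acyclic, so L(D) is finite; the longest accepting path visits 3 useful states, giving maximum string length 2.
Counting accepting paths from 7 by length: 1 of length 0, 2 of length 1, 2 of length 2. Total 5.

5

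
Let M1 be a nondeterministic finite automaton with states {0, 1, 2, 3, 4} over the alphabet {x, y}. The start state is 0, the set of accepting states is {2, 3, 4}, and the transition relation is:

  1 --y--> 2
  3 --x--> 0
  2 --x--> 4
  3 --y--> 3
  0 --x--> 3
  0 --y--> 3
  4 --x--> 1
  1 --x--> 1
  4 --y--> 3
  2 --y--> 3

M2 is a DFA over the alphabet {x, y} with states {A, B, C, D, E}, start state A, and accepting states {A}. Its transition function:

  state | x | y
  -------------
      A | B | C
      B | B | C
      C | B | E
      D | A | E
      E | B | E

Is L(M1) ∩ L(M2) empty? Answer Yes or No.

Yes

Exploring the product automaton M1 × M2 from the start pair (0, A), following both machines on each input symbol, reaches 5 state pairs: (0, A), (3, B), (3, C), (0, B), (3, E).
M1 accepts in {2, 3, 4} and M2 accepts in {A}; no reachable pair has both components accepting, so no string drives both machines to acceptance simultaneously and L(M1) ∩ L(M2) = ∅.
So no string is accepted by both, and the intersection is empty.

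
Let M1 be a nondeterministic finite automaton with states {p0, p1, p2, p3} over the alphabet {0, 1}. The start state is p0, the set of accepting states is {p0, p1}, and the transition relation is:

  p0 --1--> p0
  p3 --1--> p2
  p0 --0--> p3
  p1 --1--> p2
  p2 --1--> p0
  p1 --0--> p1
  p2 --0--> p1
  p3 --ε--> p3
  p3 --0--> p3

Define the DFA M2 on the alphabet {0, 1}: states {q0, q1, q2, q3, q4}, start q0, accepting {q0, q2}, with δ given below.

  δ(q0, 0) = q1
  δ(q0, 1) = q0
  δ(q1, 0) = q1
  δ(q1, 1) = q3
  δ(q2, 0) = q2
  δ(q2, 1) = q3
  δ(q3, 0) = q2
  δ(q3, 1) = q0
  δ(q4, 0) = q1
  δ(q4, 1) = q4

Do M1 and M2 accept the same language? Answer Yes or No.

Exploring the product automaton M1 × M2 from the start pair (p0, q0), following both machines on each input symbol, reaches 4 state pairs: (p0, q0), (p3, q1), (p2, q3), (p1, q2).
M1 accepts in {p0, p1} and M2 accepts in {q0, q2}. In every reachable pair the two components are either both accepting — (p0, q0), (p1, q2) — or both non-accepting, so no string is accepted by exactly one of the machines: L(M1) \ L(M2) and L(M2) \ L(M1) are both empty.
Hence every string is accepted by M1 iff it is accepted by M2, and the two languages coincide.

Yes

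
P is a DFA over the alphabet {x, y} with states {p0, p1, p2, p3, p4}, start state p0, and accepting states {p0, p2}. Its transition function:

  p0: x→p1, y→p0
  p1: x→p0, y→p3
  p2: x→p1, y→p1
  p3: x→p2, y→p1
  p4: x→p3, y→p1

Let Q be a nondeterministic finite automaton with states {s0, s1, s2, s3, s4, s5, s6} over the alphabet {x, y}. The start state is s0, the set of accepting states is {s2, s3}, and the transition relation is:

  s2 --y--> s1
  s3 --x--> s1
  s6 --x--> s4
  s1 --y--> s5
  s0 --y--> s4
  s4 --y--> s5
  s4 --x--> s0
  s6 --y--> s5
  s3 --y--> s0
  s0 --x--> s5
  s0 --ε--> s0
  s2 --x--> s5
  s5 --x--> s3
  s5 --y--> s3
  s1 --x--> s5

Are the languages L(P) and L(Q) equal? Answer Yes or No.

The empty string ε is accepted by P but rejected by Q.
So L(P) ≠ L(Q).

No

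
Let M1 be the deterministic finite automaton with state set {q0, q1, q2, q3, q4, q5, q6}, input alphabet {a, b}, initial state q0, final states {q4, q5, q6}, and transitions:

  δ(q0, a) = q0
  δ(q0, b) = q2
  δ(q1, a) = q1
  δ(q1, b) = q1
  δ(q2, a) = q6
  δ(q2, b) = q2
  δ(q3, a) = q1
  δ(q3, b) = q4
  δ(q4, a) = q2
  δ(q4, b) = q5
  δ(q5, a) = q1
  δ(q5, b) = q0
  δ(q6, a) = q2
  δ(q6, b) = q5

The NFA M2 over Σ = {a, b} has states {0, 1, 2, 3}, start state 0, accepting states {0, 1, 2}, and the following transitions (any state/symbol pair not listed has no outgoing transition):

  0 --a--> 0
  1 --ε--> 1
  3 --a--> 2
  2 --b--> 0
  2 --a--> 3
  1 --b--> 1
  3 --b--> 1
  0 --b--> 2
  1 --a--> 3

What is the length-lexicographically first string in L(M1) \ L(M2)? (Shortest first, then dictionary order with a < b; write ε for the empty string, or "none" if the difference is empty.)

ba

The string ba is accepted by M1 but not by M2.
No shorter string lies in the difference, and ba is the lexicographically first length-2 string in L(M1) \ L(M2).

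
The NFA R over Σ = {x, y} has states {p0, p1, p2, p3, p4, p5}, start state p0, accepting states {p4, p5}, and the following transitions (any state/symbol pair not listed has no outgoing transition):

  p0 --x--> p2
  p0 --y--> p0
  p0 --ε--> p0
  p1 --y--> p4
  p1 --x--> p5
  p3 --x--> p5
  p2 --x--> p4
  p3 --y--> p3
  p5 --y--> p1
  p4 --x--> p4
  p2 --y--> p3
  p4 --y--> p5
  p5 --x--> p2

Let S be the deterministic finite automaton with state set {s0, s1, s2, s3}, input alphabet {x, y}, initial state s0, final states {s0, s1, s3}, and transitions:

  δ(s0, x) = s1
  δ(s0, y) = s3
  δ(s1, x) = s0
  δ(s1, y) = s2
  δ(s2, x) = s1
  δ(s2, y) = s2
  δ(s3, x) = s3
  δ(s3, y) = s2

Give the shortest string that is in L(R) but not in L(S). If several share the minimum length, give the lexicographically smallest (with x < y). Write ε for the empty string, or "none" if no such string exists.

xxxy

The string xxxy is accepted by R but not by S.
No shorter string lies in the difference, and xxxy is the lexicographically first length-4 string in L(R) \ L(S).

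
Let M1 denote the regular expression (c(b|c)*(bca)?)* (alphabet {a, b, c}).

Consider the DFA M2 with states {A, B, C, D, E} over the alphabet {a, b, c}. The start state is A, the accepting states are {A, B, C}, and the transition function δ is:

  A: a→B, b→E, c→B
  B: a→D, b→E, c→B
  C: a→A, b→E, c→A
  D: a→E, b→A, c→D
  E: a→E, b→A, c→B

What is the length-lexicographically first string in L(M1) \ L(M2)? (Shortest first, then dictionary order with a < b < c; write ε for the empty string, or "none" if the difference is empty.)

cb

The string cb is accepted by M1 but not by M2.
No shorter string lies in the difference, and cb is the lexicographically first length-2 string in L(M1) \ L(M2).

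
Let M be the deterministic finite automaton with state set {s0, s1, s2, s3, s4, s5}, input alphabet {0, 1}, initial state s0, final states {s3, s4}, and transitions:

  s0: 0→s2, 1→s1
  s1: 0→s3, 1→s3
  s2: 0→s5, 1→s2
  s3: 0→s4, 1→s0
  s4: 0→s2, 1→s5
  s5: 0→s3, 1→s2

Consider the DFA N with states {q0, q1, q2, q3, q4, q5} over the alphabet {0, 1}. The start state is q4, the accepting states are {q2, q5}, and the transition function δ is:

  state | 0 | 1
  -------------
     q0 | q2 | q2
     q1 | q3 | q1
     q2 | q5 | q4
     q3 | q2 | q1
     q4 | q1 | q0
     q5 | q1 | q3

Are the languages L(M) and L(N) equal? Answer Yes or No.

Yes

Exploring the product automaton M × N from the start pair (s0, q4), following both machines on each input symbol, reaches 6 state pairs: (s0, q4), (s2, q1), (s1, q0), (s5, q3), (s3, q2), (s4, q5).
M accepts in {s3, s4} and N accepts in {q2, q5}. In every reachable pair the two components are either both accepting — (s3, q2), (s4, q5) — or both non-accepting, so no string is accepted by exactly one of the machines: L(M) \ L(N) and L(N) \ L(M) are both empty.
Hence every string is accepted by M iff it is accepted by N, and the two languages coincide.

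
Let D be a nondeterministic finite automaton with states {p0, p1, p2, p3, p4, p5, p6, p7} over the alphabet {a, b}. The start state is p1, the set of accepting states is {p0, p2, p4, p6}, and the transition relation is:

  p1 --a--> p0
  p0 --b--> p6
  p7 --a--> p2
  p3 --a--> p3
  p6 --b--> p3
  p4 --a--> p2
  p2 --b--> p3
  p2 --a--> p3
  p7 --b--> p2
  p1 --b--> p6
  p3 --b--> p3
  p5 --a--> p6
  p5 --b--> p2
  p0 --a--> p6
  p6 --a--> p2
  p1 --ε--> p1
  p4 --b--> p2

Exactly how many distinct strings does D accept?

7

The useful subgraph on states {p0, p1, p2, p6} is acyclic, so L(D) is finite; the longest accepting path visits 4 useful states, giving maximum string length 3.
Counting accepting paths from p1 by length: 2 of length 1, 3 of length 2, 2 of length 3. Total 7.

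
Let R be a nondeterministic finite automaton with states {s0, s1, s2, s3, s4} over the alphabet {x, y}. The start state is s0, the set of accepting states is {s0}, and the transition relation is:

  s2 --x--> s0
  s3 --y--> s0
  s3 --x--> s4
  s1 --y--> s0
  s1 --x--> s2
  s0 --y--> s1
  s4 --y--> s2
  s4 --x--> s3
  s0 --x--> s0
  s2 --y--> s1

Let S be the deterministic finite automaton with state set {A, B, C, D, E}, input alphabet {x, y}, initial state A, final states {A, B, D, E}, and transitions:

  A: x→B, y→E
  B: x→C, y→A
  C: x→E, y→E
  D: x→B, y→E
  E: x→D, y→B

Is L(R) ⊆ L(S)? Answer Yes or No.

The string xx is in L(R) but not in L(S).
So L(R) ⊄ L(S).

No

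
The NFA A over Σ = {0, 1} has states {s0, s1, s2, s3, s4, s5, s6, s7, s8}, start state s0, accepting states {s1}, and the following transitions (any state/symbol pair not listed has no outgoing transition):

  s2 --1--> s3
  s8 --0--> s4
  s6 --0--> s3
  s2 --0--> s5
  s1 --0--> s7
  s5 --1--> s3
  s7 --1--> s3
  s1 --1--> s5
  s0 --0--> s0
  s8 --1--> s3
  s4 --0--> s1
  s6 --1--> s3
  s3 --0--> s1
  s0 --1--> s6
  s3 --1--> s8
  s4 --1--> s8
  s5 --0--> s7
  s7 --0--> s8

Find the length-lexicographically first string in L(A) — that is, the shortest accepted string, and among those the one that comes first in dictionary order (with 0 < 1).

100

A breadth-first search from s0 reaches an accepting state first via the path s0 → s6 → s3 → s1 on input 100.
No string of length < 3 is accepted (BFS exhausts all shorter strings without reaching an accepting state), and 100 is the lexicographically least accepting string of length 3.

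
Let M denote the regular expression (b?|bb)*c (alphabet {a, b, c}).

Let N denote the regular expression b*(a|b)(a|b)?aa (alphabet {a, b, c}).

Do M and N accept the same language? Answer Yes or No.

The string c is accepted by M but rejected by N.
So L(M) ≠ L(N).

No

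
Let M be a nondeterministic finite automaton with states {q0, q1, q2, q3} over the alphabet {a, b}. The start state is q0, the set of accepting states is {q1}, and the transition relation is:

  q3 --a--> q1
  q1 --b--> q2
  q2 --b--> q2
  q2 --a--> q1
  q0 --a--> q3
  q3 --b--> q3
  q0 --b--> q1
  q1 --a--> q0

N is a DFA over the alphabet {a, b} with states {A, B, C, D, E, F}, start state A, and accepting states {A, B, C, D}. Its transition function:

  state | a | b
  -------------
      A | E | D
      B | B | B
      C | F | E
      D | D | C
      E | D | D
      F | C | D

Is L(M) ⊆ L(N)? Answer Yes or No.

The string bba is in L(M) but not in L(N).
So L(M) ⊄ L(N).

No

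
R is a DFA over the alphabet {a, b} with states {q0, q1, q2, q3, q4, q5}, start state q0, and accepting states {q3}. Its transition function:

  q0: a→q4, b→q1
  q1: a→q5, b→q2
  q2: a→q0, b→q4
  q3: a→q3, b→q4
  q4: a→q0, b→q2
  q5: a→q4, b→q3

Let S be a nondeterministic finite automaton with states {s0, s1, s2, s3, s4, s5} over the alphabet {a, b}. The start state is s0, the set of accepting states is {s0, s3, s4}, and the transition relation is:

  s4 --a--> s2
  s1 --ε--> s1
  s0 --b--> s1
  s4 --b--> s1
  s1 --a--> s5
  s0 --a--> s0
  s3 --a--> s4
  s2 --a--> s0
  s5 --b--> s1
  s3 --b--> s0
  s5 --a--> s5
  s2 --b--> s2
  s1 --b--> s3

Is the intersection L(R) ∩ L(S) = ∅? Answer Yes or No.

Exploring the product automaton R × S from the start pair (q0, s0), following both machines on each input symbol, reaches 16 state pairs: (q0, s0), (q4, s0), (q1, s1), (q2, s1), (q5, s5), (q2, s3), (q0, s5), (q4, s3), (q4, s5), (q3, s1), (q0, s4), (q2, s0), (q3, s5), (q4, s2), (q4, s1), (q2, s2).
R accepts in {q3} and S accepts in {s0, s3, s4}; no reachable pair has both components accepting, so no string drives both machines to acceptance simultaneously and L(R) ∩ L(S) = ∅.
So no string is accepted by both, and the intersection is empty.

Yes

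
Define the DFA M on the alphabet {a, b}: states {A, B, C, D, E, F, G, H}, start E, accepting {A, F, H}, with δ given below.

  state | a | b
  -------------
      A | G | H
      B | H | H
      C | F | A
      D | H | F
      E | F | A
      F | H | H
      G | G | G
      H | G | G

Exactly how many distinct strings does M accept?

The useful subgraph on states {A, E, F, H} is acyclic, so L(M) is finite; the longest accepting path visits 3 useful states, giving maximum string length 2.
Counting accepting paths from E by length: 2 of length 1, 3 of length 2. Total 5.

5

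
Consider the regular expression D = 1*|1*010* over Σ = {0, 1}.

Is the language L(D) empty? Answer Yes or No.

No

The empty string ε matches the expression, so it belongs to L(D).
Since L(D) contains at least one string, it is not empty.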